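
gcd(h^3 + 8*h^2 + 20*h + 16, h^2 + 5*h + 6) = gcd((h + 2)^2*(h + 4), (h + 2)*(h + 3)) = h + 2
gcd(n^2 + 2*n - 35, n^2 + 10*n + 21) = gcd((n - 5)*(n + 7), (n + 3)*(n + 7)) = n + 7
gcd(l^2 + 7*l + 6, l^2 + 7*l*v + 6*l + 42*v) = l + 6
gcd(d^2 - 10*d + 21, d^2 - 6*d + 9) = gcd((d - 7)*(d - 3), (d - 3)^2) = d - 3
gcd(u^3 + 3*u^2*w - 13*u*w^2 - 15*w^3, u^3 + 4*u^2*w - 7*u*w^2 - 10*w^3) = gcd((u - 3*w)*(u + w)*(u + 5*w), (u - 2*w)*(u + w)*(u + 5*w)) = u^2 + 6*u*w + 5*w^2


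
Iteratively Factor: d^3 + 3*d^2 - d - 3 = (d - 1)*(d^2 + 4*d + 3) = (d - 1)*(d + 1)*(d + 3)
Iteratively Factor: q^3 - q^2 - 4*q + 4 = (q - 2)*(q^2 + q - 2) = (q - 2)*(q - 1)*(q + 2)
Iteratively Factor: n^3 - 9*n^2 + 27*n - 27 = (n - 3)*(n^2 - 6*n + 9) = (n - 3)^2*(n - 3)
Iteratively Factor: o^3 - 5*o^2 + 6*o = (o)*(o^2 - 5*o + 6) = o*(o - 3)*(o - 2)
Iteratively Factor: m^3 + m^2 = (m)*(m^2 + m) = m^2*(m + 1)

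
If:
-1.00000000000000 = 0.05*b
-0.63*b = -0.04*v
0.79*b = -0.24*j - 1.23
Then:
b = -20.00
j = 60.71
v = -315.00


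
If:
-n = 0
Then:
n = 0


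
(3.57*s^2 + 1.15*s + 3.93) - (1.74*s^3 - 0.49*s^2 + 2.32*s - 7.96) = -1.74*s^3 + 4.06*s^2 - 1.17*s + 11.89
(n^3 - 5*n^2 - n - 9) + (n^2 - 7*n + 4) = n^3 - 4*n^2 - 8*n - 5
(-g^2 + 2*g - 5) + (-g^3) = -g^3 - g^2 + 2*g - 5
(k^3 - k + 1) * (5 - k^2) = -k^5 + 6*k^3 - k^2 - 5*k + 5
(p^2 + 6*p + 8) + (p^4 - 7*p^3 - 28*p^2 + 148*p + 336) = p^4 - 7*p^3 - 27*p^2 + 154*p + 344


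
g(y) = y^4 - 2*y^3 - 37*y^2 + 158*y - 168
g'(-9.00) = -2578.00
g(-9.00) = 3432.00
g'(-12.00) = -6730.00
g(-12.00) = 16800.00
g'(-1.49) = 241.71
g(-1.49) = -474.02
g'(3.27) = -8.27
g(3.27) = -2.57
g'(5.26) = 184.88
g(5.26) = 113.81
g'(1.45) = 50.28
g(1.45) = -18.37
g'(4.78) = 104.05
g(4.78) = 45.47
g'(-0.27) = 177.46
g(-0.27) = -213.31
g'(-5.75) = -375.31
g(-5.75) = -826.46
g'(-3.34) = 189.19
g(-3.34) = -909.51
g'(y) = 4*y^3 - 6*y^2 - 74*y + 158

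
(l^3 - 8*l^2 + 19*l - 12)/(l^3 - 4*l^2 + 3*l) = (l - 4)/l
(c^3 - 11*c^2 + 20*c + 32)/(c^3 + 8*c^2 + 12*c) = (c^3 - 11*c^2 + 20*c + 32)/(c*(c^2 + 8*c + 12))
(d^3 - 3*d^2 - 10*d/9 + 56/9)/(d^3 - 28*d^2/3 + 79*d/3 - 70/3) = (d + 4/3)/(d - 5)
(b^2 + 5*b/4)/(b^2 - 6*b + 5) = b*(4*b + 5)/(4*(b^2 - 6*b + 5))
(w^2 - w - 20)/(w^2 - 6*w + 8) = (w^2 - w - 20)/(w^2 - 6*w + 8)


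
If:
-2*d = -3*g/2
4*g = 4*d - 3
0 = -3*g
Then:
No Solution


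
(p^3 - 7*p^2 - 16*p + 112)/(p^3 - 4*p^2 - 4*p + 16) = (p^2 - 3*p - 28)/(p^2 - 4)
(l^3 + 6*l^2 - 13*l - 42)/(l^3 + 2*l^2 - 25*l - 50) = (l^2 + 4*l - 21)/(l^2 - 25)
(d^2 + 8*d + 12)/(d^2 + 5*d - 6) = (d + 2)/(d - 1)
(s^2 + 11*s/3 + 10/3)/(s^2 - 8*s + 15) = (3*s^2 + 11*s + 10)/(3*(s^2 - 8*s + 15))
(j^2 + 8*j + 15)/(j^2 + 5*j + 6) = (j + 5)/(j + 2)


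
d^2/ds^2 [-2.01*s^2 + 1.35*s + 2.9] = -4.02000000000000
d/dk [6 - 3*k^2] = -6*k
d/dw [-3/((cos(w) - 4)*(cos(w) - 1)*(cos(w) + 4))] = 3*(3*sin(w)^2 + 2*cos(w) + 13)*sin(w)/((cos(w) - 4)^2*(cos(w) - 1)^2*(cos(w) + 4)^2)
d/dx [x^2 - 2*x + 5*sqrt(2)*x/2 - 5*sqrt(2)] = 2*x - 2 + 5*sqrt(2)/2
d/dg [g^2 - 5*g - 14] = 2*g - 5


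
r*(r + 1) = r^2 + r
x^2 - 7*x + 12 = (x - 4)*(x - 3)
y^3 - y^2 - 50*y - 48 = (y - 8)*(y + 1)*(y + 6)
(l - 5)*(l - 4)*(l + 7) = l^3 - 2*l^2 - 43*l + 140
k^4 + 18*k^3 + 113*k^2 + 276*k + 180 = (k + 1)*(k + 5)*(k + 6)^2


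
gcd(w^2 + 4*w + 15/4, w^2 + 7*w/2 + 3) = w + 3/2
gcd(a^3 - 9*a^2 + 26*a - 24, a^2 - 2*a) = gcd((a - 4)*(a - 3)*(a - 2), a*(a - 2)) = a - 2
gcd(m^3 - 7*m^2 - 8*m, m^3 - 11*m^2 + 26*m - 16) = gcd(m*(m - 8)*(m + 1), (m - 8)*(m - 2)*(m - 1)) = m - 8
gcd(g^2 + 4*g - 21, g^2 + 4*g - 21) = g^2 + 4*g - 21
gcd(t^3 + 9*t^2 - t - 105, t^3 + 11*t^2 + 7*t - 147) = t^2 + 4*t - 21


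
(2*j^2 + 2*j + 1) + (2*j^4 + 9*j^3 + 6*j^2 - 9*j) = 2*j^4 + 9*j^3 + 8*j^2 - 7*j + 1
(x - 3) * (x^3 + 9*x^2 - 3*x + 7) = x^4 + 6*x^3 - 30*x^2 + 16*x - 21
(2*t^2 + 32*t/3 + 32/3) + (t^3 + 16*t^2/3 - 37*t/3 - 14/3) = t^3 + 22*t^2/3 - 5*t/3 + 6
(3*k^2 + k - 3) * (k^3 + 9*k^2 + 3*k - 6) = 3*k^5 + 28*k^4 + 15*k^3 - 42*k^2 - 15*k + 18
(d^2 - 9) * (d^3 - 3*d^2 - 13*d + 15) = d^5 - 3*d^4 - 22*d^3 + 42*d^2 + 117*d - 135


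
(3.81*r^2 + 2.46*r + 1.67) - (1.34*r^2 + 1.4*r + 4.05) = 2.47*r^2 + 1.06*r - 2.38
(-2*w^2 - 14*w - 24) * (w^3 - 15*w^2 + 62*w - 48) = -2*w^5 + 16*w^4 + 62*w^3 - 412*w^2 - 816*w + 1152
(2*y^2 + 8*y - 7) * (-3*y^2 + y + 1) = -6*y^4 - 22*y^3 + 31*y^2 + y - 7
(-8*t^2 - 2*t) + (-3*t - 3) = -8*t^2 - 5*t - 3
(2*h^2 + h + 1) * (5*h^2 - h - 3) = 10*h^4 + 3*h^3 - 2*h^2 - 4*h - 3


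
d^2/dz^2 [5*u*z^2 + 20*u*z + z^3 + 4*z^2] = 10*u + 6*z + 8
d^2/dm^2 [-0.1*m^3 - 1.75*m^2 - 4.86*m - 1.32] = -0.6*m - 3.5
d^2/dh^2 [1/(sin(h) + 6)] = (6*sin(h) + cos(h)^2 + 1)/(sin(h) + 6)^3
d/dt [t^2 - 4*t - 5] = 2*t - 4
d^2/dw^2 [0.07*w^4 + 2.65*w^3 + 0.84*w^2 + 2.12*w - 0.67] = 0.84*w^2 + 15.9*w + 1.68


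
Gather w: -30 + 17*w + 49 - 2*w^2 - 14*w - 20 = -2*w^2 + 3*w - 1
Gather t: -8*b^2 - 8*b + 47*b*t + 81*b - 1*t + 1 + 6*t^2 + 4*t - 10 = -8*b^2 + 73*b + 6*t^2 + t*(47*b + 3) - 9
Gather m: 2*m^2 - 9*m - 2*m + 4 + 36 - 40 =2*m^2 - 11*m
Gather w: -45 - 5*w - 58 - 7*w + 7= -12*w - 96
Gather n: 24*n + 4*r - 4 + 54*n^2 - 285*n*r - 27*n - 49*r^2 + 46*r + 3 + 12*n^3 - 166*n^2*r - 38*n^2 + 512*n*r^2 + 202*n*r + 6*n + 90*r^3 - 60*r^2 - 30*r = 12*n^3 + n^2*(16 - 166*r) + n*(512*r^2 - 83*r + 3) + 90*r^3 - 109*r^2 + 20*r - 1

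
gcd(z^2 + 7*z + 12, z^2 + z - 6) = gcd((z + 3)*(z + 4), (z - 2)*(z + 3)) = z + 3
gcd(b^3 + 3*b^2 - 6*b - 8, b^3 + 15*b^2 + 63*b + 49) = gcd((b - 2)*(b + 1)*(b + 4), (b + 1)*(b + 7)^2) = b + 1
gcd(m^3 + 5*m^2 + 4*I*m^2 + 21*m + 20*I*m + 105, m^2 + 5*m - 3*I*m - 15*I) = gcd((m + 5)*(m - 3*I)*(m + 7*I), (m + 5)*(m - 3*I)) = m^2 + m*(5 - 3*I) - 15*I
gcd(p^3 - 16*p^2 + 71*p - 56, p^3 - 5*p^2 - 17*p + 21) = p^2 - 8*p + 7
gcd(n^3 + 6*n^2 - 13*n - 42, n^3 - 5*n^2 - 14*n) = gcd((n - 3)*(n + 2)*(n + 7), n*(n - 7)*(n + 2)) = n + 2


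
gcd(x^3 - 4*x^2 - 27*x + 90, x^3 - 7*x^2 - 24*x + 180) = x^2 - x - 30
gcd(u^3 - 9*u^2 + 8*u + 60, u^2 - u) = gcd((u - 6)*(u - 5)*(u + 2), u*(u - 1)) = 1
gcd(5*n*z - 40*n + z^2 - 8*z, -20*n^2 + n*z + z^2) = 5*n + z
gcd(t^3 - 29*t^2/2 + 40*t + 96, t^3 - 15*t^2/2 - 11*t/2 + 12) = t^2 - 13*t/2 - 12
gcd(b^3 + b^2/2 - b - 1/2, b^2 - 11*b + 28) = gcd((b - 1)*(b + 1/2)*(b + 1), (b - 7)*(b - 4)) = 1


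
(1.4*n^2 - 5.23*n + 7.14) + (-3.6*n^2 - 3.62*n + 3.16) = -2.2*n^2 - 8.85*n + 10.3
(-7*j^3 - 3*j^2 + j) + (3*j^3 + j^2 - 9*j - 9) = -4*j^3 - 2*j^2 - 8*j - 9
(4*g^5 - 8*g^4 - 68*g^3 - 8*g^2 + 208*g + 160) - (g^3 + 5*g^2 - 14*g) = 4*g^5 - 8*g^4 - 69*g^3 - 13*g^2 + 222*g + 160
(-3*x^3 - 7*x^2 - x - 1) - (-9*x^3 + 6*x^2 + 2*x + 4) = 6*x^3 - 13*x^2 - 3*x - 5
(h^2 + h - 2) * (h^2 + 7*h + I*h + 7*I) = h^4 + 8*h^3 + I*h^3 + 5*h^2 + 8*I*h^2 - 14*h + 5*I*h - 14*I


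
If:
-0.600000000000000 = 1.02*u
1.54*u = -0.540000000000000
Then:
No Solution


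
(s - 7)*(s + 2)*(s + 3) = s^3 - 2*s^2 - 29*s - 42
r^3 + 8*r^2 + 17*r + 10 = (r + 1)*(r + 2)*(r + 5)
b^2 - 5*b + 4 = (b - 4)*(b - 1)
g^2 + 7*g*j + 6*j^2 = (g + j)*(g + 6*j)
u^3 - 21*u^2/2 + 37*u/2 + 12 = (u - 8)*(u - 3)*(u + 1/2)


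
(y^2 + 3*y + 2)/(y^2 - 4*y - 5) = (y + 2)/(y - 5)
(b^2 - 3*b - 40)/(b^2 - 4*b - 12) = (-b^2 + 3*b + 40)/(-b^2 + 4*b + 12)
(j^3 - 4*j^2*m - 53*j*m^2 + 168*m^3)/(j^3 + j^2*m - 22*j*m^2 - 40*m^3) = (j^3 - 4*j^2*m - 53*j*m^2 + 168*m^3)/(j^3 + j^2*m - 22*j*m^2 - 40*m^3)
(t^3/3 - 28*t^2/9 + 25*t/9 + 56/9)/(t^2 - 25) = (3*t^3 - 28*t^2 + 25*t + 56)/(9*(t^2 - 25))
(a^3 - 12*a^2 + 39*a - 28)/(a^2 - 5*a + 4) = a - 7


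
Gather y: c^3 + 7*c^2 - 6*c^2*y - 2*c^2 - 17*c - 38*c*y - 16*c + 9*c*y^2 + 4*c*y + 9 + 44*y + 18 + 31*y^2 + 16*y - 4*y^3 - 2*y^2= c^3 + 5*c^2 - 33*c - 4*y^3 + y^2*(9*c + 29) + y*(-6*c^2 - 34*c + 60) + 27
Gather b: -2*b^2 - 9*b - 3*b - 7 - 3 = -2*b^2 - 12*b - 10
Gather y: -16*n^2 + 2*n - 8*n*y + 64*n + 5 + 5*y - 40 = -16*n^2 + 66*n + y*(5 - 8*n) - 35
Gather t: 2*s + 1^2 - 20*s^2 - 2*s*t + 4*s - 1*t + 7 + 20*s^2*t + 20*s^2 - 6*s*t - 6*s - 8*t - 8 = t*(20*s^2 - 8*s - 9)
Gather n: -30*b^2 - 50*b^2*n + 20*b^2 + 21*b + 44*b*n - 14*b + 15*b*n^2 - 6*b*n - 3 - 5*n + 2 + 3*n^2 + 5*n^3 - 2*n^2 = -10*b^2 + 7*b + 5*n^3 + n^2*(15*b + 1) + n*(-50*b^2 + 38*b - 5) - 1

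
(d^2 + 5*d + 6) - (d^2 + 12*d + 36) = -7*d - 30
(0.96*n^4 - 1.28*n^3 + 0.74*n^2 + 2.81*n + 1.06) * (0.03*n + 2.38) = 0.0288*n^5 + 2.2464*n^4 - 3.0242*n^3 + 1.8455*n^2 + 6.7196*n + 2.5228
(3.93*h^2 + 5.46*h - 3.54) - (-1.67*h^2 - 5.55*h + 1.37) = 5.6*h^2 + 11.01*h - 4.91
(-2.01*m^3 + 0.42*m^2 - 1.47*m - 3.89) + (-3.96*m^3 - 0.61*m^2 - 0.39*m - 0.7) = -5.97*m^3 - 0.19*m^2 - 1.86*m - 4.59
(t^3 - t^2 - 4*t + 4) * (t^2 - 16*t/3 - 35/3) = t^5 - 19*t^4/3 - 31*t^3/3 + 37*t^2 + 76*t/3 - 140/3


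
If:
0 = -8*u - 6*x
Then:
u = -3*x/4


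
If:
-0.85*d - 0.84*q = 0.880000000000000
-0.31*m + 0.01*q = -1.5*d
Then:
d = -0.988235294117647*q - 1.03529411764706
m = -4.74952561669829*q - 5.00948766603416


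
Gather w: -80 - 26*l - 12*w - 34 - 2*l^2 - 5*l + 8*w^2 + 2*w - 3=-2*l^2 - 31*l + 8*w^2 - 10*w - 117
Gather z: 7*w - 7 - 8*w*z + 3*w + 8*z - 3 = 10*w + z*(8 - 8*w) - 10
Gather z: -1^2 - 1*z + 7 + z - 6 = 0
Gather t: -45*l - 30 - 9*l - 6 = -54*l - 36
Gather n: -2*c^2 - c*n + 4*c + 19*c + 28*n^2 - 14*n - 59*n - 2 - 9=-2*c^2 + 23*c + 28*n^2 + n*(-c - 73) - 11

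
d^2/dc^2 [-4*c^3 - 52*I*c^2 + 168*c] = -24*c - 104*I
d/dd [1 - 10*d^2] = -20*d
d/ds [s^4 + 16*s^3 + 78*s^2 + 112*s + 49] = 4*s^3 + 48*s^2 + 156*s + 112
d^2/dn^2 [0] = 0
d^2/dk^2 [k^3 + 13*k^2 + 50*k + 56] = 6*k + 26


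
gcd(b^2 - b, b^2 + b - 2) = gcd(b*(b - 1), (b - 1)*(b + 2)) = b - 1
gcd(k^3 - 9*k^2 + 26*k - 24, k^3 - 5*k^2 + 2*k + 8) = k^2 - 6*k + 8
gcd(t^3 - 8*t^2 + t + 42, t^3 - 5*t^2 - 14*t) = t^2 - 5*t - 14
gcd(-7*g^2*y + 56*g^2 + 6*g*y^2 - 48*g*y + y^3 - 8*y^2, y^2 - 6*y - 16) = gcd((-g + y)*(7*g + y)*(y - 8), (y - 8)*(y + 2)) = y - 8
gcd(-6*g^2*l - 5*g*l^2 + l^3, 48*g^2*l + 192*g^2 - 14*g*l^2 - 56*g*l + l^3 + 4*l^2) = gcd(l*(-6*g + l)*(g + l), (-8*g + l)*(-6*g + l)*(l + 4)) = 6*g - l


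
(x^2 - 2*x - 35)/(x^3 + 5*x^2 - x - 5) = (x - 7)/(x^2 - 1)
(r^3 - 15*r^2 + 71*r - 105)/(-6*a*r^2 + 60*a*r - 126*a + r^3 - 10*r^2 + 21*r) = (r - 5)/(-6*a + r)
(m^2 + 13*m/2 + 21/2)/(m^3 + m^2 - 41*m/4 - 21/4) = 2*(m + 3)/(2*m^2 - 5*m - 3)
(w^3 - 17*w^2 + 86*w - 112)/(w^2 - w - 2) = (w^2 - 15*w + 56)/(w + 1)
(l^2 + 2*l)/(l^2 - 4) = l/(l - 2)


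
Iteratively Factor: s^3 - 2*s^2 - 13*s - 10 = (s + 1)*(s^2 - 3*s - 10) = (s + 1)*(s + 2)*(s - 5)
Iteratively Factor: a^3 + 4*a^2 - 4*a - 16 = (a + 2)*(a^2 + 2*a - 8) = (a - 2)*(a + 2)*(a + 4)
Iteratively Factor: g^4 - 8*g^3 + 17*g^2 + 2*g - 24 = (g - 2)*(g^3 - 6*g^2 + 5*g + 12) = (g - 4)*(g - 2)*(g^2 - 2*g - 3) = (g - 4)*(g - 2)*(g + 1)*(g - 3)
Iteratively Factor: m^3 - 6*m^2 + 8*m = (m - 4)*(m^2 - 2*m) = (m - 4)*(m - 2)*(m)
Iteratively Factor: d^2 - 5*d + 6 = (d - 2)*(d - 3)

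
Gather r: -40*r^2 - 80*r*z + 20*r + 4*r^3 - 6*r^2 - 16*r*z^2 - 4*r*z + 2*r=4*r^3 - 46*r^2 + r*(-16*z^2 - 84*z + 22)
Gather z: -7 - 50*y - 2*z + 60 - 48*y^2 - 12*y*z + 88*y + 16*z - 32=-48*y^2 + 38*y + z*(14 - 12*y) + 21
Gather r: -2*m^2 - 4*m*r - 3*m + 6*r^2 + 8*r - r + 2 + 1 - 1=-2*m^2 - 3*m + 6*r^2 + r*(7 - 4*m) + 2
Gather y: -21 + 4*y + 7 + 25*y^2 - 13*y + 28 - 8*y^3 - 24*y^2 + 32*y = -8*y^3 + y^2 + 23*y + 14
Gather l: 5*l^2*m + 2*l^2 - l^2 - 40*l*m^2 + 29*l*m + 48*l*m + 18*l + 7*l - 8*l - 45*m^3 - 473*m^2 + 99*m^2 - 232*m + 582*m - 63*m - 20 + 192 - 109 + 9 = l^2*(5*m + 1) + l*(-40*m^2 + 77*m + 17) - 45*m^3 - 374*m^2 + 287*m + 72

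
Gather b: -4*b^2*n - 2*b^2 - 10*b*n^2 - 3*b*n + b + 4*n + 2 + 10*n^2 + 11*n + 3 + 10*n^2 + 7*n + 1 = b^2*(-4*n - 2) + b*(-10*n^2 - 3*n + 1) + 20*n^2 + 22*n + 6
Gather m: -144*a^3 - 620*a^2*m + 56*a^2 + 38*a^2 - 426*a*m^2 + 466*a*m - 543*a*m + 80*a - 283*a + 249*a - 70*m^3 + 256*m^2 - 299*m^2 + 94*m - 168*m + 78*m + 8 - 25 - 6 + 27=-144*a^3 + 94*a^2 + 46*a - 70*m^3 + m^2*(-426*a - 43) + m*(-620*a^2 - 77*a + 4) + 4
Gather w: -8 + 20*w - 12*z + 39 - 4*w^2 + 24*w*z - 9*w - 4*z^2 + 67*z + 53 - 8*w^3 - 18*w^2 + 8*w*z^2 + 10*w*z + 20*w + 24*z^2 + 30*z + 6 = -8*w^3 - 22*w^2 + w*(8*z^2 + 34*z + 31) + 20*z^2 + 85*z + 90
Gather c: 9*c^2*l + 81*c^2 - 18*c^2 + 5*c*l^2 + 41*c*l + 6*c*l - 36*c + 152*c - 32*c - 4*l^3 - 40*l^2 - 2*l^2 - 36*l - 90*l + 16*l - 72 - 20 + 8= c^2*(9*l + 63) + c*(5*l^2 + 47*l + 84) - 4*l^3 - 42*l^2 - 110*l - 84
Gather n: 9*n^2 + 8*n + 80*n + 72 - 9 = 9*n^2 + 88*n + 63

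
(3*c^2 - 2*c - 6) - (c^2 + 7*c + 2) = 2*c^2 - 9*c - 8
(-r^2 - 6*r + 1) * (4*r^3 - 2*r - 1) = -4*r^5 - 24*r^4 + 6*r^3 + 13*r^2 + 4*r - 1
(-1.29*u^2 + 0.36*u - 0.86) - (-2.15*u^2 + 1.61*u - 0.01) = 0.86*u^2 - 1.25*u - 0.85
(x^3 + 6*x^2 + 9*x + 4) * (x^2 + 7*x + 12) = x^5 + 13*x^4 + 63*x^3 + 139*x^2 + 136*x + 48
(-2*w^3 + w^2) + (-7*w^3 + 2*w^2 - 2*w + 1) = -9*w^3 + 3*w^2 - 2*w + 1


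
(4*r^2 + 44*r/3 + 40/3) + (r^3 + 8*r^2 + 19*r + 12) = r^3 + 12*r^2 + 101*r/3 + 76/3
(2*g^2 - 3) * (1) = 2*g^2 - 3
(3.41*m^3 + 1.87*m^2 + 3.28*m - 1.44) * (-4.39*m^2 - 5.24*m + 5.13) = -14.9699*m^5 - 26.0777*m^4 - 6.7047*m^3 - 1.2725*m^2 + 24.372*m - 7.3872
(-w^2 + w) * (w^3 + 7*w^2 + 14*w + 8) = -w^5 - 6*w^4 - 7*w^3 + 6*w^2 + 8*w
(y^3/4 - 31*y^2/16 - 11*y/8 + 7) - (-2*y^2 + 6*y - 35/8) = y^3/4 + y^2/16 - 59*y/8 + 91/8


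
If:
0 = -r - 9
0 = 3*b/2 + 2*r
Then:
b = 12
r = -9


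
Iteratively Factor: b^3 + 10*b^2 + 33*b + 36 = (b + 3)*(b^2 + 7*b + 12) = (b + 3)*(b + 4)*(b + 3)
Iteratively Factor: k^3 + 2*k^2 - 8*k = (k - 2)*(k^2 + 4*k) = k*(k - 2)*(k + 4)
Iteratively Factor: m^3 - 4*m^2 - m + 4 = (m - 1)*(m^2 - 3*m - 4) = (m - 1)*(m + 1)*(m - 4)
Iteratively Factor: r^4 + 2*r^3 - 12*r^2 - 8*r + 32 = (r - 2)*(r^3 + 4*r^2 - 4*r - 16) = (r - 2)*(r + 4)*(r^2 - 4) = (r - 2)^2*(r + 4)*(r + 2)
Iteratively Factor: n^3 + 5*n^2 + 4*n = (n + 4)*(n^2 + n) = (n + 1)*(n + 4)*(n)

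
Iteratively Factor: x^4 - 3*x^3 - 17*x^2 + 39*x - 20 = (x + 4)*(x^3 - 7*x^2 + 11*x - 5) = (x - 1)*(x + 4)*(x^2 - 6*x + 5) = (x - 1)^2*(x + 4)*(x - 5)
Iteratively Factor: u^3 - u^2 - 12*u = (u + 3)*(u^2 - 4*u) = (u - 4)*(u + 3)*(u)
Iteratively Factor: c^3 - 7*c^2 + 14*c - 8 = (c - 4)*(c^2 - 3*c + 2) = (c - 4)*(c - 2)*(c - 1)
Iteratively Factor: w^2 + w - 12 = (w + 4)*(w - 3)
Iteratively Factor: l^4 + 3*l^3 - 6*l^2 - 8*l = (l - 2)*(l^3 + 5*l^2 + 4*l) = l*(l - 2)*(l^2 + 5*l + 4) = l*(l - 2)*(l + 4)*(l + 1)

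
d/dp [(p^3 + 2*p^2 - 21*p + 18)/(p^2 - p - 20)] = (p^4 - 2*p^3 - 41*p^2 - 116*p + 438)/(p^4 - 2*p^3 - 39*p^2 + 40*p + 400)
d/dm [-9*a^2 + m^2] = 2*m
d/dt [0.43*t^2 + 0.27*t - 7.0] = 0.86*t + 0.27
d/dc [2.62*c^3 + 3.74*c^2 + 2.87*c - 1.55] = 7.86*c^2 + 7.48*c + 2.87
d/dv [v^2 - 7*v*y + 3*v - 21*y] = 2*v - 7*y + 3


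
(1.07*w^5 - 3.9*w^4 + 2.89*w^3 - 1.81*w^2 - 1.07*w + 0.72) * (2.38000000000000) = 2.5466*w^5 - 9.282*w^4 + 6.8782*w^3 - 4.3078*w^2 - 2.5466*w + 1.7136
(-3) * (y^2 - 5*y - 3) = -3*y^2 + 15*y + 9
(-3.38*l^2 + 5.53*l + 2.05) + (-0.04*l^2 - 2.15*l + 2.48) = -3.42*l^2 + 3.38*l + 4.53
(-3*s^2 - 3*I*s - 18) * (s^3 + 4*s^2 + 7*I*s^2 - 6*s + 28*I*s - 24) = -3*s^5 - 12*s^4 - 24*I*s^4 + 21*s^3 - 96*I*s^3 + 84*s^2 - 108*I*s^2 + 108*s - 432*I*s + 432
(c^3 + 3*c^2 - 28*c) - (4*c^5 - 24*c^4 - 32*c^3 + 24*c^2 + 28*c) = -4*c^5 + 24*c^4 + 33*c^3 - 21*c^2 - 56*c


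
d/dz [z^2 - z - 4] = 2*z - 1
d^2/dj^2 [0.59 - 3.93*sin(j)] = 3.93*sin(j)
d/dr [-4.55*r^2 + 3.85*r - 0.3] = 3.85 - 9.1*r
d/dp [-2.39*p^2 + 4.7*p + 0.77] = 4.7 - 4.78*p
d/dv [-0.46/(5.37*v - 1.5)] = 2.4702/(5.37*v - 1.5)^2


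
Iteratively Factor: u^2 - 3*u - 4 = (u + 1)*(u - 4)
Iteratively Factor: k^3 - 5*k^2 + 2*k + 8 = (k - 2)*(k^2 - 3*k - 4) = (k - 2)*(k + 1)*(k - 4)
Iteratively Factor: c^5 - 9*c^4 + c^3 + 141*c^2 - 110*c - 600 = (c + 2)*(c^4 - 11*c^3 + 23*c^2 + 95*c - 300) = (c - 5)*(c + 2)*(c^3 - 6*c^2 - 7*c + 60) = (c - 5)*(c - 4)*(c + 2)*(c^2 - 2*c - 15) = (c - 5)*(c - 4)*(c + 2)*(c + 3)*(c - 5)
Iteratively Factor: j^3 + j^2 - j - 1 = (j + 1)*(j^2 - 1) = (j - 1)*(j + 1)*(j + 1)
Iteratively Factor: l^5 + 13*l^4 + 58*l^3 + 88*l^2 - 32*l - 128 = (l + 4)*(l^4 + 9*l^3 + 22*l^2 - 32) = (l + 4)^2*(l^3 + 5*l^2 + 2*l - 8) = (l + 4)^3*(l^2 + l - 2) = (l - 1)*(l + 4)^3*(l + 2)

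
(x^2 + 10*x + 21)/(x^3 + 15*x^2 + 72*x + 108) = (x + 7)/(x^2 + 12*x + 36)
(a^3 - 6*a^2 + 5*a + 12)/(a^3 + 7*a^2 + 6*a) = (a^2 - 7*a + 12)/(a*(a + 6))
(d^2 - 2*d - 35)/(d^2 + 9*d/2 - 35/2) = 2*(d^2 - 2*d - 35)/(2*d^2 + 9*d - 35)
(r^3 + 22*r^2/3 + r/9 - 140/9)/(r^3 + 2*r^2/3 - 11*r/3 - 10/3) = (r^2 + 17*r/3 - 28/3)/(r^2 - r - 2)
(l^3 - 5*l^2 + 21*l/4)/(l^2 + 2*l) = (l^2 - 5*l + 21/4)/(l + 2)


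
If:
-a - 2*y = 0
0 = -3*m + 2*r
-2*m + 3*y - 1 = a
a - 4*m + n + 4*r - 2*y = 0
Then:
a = -2*y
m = 5*y/2 - 1/2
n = 1 - y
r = 15*y/4 - 3/4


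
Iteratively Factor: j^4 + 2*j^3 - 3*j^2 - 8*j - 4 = (j + 1)*(j^3 + j^2 - 4*j - 4) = (j + 1)*(j + 2)*(j^2 - j - 2) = (j + 1)^2*(j + 2)*(j - 2)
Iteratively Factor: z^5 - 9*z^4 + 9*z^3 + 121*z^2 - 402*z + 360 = (z - 3)*(z^4 - 6*z^3 - 9*z^2 + 94*z - 120) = (z - 3)*(z - 2)*(z^3 - 4*z^2 - 17*z + 60) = (z - 5)*(z - 3)*(z - 2)*(z^2 + z - 12) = (z - 5)*(z - 3)^2*(z - 2)*(z + 4)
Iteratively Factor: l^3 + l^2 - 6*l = (l)*(l^2 + l - 6) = l*(l - 2)*(l + 3)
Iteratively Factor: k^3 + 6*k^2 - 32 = (k + 4)*(k^2 + 2*k - 8) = (k + 4)^2*(k - 2)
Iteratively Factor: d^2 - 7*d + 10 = (d - 5)*(d - 2)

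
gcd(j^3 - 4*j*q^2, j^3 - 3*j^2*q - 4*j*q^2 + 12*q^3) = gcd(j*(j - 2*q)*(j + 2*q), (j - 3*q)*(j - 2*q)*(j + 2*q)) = -j^2 + 4*q^2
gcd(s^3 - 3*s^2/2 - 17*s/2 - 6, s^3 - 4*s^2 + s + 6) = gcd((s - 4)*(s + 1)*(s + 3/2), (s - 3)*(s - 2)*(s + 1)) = s + 1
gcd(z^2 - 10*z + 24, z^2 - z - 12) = z - 4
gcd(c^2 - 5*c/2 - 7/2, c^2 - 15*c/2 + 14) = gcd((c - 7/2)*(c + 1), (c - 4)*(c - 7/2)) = c - 7/2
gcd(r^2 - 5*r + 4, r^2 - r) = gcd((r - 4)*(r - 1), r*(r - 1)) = r - 1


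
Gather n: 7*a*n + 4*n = n*(7*a + 4)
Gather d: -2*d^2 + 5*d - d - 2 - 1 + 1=-2*d^2 + 4*d - 2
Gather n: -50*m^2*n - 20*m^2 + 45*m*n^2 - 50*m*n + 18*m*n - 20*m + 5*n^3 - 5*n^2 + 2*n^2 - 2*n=-20*m^2 - 20*m + 5*n^3 + n^2*(45*m - 3) + n*(-50*m^2 - 32*m - 2)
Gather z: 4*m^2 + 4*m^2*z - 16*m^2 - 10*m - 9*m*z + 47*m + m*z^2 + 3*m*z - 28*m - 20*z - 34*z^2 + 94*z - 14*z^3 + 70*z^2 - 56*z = -12*m^2 + 9*m - 14*z^3 + z^2*(m + 36) + z*(4*m^2 - 6*m + 18)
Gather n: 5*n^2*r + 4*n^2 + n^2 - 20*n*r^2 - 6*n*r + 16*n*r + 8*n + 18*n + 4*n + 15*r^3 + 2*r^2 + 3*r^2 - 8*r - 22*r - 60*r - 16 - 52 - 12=n^2*(5*r + 5) + n*(-20*r^2 + 10*r + 30) + 15*r^3 + 5*r^2 - 90*r - 80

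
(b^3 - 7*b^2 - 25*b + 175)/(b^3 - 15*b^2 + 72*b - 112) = (b^2 - 25)/(b^2 - 8*b + 16)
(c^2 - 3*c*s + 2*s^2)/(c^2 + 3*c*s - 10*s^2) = (c - s)/(c + 5*s)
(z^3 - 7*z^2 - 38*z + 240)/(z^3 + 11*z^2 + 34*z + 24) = (z^2 - 13*z + 40)/(z^2 + 5*z + 4)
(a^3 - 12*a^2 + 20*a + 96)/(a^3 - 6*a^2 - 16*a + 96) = (a^2 - 6*a - 16)/(a^2 - 16)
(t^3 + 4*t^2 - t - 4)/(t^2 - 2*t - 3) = (t^2 + 3*t - 4)/(t - 3)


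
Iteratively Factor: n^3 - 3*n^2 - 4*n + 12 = (n - 2)*(n^2 - n - 6) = (n - 3)*(n - 2)*(n + 2)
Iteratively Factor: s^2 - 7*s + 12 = (s - 3)*(s - 4)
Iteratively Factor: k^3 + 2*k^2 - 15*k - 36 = (k + 3)*(k^2 - k - 12) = (k - 4)*(k + 3)*(k + 3)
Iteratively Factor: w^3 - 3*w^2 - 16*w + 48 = (w - 4)*(w^2 + w - 12) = (w - 4)*(w - 3)*(w + 4)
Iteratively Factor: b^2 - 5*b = (b - 5)*(b)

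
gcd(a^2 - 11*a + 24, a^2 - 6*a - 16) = a - 8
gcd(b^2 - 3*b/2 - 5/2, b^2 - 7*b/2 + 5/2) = b - 5/2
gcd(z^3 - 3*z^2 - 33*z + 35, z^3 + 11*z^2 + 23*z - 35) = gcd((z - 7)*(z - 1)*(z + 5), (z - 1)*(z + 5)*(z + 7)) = z^2 + 4*z - 5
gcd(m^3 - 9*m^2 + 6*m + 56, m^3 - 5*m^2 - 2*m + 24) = m^2 - 2*m - 8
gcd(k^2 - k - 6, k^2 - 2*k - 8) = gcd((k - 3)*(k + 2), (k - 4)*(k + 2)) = k + 2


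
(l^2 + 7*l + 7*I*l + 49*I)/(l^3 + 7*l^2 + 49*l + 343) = 1/(l - 7*I)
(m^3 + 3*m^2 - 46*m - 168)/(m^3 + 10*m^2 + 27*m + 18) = (m^2 - 3*m - 28)/(m^2 + 4*m + 3)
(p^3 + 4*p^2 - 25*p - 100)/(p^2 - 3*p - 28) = (p^2 - 25)/(p - 7)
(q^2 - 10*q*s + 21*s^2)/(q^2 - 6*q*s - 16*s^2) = (-q^2 + 10*q*s - 21*s^2)/(-q^2 + 6*q*s + 16*s^2)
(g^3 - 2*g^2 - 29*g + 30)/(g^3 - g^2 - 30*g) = (g - 1)/g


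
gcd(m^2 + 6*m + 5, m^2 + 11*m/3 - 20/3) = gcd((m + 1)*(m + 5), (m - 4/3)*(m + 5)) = m + 5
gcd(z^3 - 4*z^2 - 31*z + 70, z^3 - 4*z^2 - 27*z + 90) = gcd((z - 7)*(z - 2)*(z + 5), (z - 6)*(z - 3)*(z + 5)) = z + 5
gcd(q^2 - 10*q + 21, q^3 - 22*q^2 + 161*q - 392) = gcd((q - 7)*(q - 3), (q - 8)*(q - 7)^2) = q - 7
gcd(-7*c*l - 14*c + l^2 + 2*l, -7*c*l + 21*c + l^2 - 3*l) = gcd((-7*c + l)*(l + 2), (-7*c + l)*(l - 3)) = 7*c - l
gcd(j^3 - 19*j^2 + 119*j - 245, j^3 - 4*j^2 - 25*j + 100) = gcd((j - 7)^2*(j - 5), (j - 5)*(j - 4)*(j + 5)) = j - 5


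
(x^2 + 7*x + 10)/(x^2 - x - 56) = (x^2 + 7*x + 10)/(x^2 - x - 56)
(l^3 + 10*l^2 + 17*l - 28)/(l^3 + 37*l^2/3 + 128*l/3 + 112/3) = 3*(l - 1)/(3*l + 4)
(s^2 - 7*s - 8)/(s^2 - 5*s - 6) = (s - 8)/(s - 6)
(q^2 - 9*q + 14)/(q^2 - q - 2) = (q - 7)/(q + 1)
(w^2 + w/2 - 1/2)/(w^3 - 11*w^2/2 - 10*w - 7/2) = (2*w - 1)/(2*w^2 - 13*w - 7)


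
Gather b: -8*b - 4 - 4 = -8*b - 8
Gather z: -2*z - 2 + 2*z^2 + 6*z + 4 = 2*z^2 + 4*z + 2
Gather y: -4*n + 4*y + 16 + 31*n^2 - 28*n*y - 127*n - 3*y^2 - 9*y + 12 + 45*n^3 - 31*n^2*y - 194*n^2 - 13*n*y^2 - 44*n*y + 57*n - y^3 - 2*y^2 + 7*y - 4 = 45*n^3 - 163*n^2 - 74*n - y^3 + y^2*(-13*n - 5) + y*(-31*n^2 - 72*n + 2) + 24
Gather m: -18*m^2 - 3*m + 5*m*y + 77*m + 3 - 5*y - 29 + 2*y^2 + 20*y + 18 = -18*m^2 + m*(5*y + 74) + 2*y^2 + 15*y - 8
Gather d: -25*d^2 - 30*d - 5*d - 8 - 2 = -25*d^2 - 35*d - 10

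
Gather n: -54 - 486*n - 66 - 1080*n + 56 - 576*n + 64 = -2142*n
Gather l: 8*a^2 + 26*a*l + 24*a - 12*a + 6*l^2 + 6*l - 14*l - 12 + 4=8*a^2 + 12*a + 6*l^2 + l*(26*a - 8) - 8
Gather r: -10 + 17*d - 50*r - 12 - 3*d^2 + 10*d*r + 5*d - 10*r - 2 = -3*d^2 + 22*d + r*(10*d - 60) - 24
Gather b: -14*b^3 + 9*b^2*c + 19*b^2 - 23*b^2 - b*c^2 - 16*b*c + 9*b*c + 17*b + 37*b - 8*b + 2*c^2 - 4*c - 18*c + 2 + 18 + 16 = -14*b^3 + b^2*(9*c - 4) + b*(-c^2 - 7*c + 46) + 2*c^2 - 22*c + 36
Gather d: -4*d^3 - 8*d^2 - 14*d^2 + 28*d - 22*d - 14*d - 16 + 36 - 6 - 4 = -4*d^3 - 22*d^2 - 8*d + 10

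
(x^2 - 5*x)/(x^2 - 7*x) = (x - 5)/(x - 7)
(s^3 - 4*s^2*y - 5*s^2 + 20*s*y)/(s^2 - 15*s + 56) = s*(s^2 - 4*s*y - 5*s + 20*y)/(s^2 - 15*s + 56)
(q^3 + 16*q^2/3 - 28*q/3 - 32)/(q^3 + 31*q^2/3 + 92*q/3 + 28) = (3*q - 8)/(3*q + 7)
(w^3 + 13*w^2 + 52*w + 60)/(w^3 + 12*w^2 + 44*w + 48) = (w + 5)/(w + 4)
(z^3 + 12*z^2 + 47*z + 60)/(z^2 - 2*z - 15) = (z^2 + 9*z + 20)/(z - 5)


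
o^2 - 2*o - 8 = (o - 4)*(o + 2)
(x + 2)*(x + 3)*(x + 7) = x^3 + 12*x^2 + 41*x + 42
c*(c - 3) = c^2 - 3*c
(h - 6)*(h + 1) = h^2 - 5*h - 6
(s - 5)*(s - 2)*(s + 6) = s^3 - s^2 - 32*s + 60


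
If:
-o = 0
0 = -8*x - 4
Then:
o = 0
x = -1/2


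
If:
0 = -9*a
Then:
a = 0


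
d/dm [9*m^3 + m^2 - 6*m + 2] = 27*m^2 + 2*m - 6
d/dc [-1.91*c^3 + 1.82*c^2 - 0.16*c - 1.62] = -5.73*c^2 + 3.64*c - 0.16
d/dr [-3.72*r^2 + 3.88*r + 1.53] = 3.88 - 7.44*r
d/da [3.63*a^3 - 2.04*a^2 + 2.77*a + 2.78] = 10.89*a^2 - 4.08*a + 2.77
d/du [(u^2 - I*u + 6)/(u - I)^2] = (-I*u - 13)/(u^3 - 3*I*u^2 - 3*u + I)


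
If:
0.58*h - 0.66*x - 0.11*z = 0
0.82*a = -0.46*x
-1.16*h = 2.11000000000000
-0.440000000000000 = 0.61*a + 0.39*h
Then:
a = 0.44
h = -1.82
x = -0.79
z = -4.87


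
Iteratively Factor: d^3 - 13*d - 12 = (d + 3)*(d^2 - 3*d - 4) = (d + 1)*(d + 3)*(d - 4)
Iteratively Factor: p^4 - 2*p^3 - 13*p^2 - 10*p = (p + 2)*(p^3 - 4*p^2 - 5*p) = p*(p + 2)*(p^2 - 4*p - 5) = p*(p + 1)*(p + 2)*(p - 5)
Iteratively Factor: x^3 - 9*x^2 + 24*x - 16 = (x - 4)*(x^2 - 5*x + 4) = (x - 4)*(x - 1)*(x - 4)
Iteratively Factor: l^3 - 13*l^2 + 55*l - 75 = (l - 3)*(l^2 - 10*l + 25) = (l - 5)*(l - 3)*(l - 5)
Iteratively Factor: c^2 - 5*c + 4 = (c - 4)*(c - 1)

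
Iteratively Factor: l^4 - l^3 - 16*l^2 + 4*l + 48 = (l + 3)*(l^3 - 4*l^2 - 4*l + 16) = (l - 2)*(l + 3)*(l^2 - 2*l - 8) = (l - 2)*(l + 2)*(l + 3)*(l - 4)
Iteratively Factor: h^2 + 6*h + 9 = (h + 3)*(h + 3)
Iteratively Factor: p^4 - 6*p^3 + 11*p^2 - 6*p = (p)*(p^3 - 6*p^2 + 11*p - 6) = p*(p - 1)*(p^2 - 5*p + 6) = p*(p - 3)*(p - 1)*(p - 2)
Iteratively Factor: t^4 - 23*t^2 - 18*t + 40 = (t - 5)*(t^3 + 5*t^2 + 2*t - 8) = (t - 5)*(t - 1)*(t^2 + 6*t + 8) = (t - 5)*(t - 1)*(t + 2)*(t + 4)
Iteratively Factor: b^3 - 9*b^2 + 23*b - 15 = (b - 3)*(b^2 - 6*b + 5) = (b - 3)*(b - 1)*(b - 5)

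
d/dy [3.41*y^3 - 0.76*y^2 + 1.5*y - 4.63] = 10.23*y^2 - 1.52*y + 1.5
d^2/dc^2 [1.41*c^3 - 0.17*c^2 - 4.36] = 8.46*c - 0.34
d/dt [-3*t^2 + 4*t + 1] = 4 - 6*t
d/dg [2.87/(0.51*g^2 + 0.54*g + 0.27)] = (-2.9274*g - 1.5498)/(0.51*g^2 + 0.54*g + 0.27)^2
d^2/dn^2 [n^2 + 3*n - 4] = 2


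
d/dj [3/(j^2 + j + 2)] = 3*(-2*j - 1)/(j^2 + j + 2)^2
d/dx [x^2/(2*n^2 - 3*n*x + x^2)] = x*(4*n^2 - 6*n*x + 2*x^2 + x*(3*n - 2*x))/(2*n^2 - 3*n*x + x^2)^2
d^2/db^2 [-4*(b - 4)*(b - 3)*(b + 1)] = 48 - 24*b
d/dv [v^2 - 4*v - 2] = 2*v - 4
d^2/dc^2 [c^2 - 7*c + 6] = 2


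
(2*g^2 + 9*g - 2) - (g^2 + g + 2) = g^2 + 8*g - 4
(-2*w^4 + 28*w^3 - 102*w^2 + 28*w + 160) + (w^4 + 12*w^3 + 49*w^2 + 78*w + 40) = -w^4 + 40*w^3 - 53*w^2 + 106*w + 200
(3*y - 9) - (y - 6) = 2*y - 3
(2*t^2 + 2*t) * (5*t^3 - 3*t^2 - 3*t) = 10*t^5 + 4*t^4 - 12*t^3 - 6*t^2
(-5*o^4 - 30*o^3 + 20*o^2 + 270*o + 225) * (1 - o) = 5*o^5 + 25*o^4 - 50*o^3 - 250*o^2 + 45*o + 225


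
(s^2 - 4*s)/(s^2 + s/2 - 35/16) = 16*s*(s - 4)/(16*s^2 + 8*s - 35)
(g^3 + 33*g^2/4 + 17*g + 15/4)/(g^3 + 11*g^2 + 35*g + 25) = (4*g^2 + 13*g + 3)/(4*(g^2 + 6*g + 5))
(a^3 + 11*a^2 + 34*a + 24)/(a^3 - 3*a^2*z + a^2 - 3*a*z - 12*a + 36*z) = (-a^2 - 7*a - 6)/(-a^2 + 3*a*z + 3*a - 9*z)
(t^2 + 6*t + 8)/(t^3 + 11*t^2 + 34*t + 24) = (t + 2)/(t^2 + 7*t + 6)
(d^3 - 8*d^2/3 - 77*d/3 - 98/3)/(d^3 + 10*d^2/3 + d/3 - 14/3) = (d - 7)/(d - 1)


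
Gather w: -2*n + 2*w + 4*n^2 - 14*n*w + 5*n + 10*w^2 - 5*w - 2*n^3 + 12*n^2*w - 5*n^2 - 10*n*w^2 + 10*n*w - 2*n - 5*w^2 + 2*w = -2*n^3 - n^2 + n + w^2*(5 - 10*n) + w*(12*n^2 - 4*n - 1)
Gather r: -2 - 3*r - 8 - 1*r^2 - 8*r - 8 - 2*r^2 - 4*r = -3*r^2 - 15*r - 18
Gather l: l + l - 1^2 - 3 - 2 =2*l - 6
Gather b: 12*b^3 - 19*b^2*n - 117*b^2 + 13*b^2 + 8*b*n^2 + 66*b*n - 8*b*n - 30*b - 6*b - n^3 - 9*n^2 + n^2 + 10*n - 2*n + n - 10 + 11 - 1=12*b^3 + b^2*(-19*n - 104) + b*(8*n^2 + 58*n - 36) - n^3 - 8*n^2 + 9*n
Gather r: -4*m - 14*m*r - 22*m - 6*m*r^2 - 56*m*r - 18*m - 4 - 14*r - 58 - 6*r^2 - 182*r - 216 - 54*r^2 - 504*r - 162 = -44*m + r^2*(-6*m - 60) + r*(-70*m - 700) - 440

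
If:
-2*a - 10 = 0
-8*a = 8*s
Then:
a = -5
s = 5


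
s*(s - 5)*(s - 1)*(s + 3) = s^4 - 3*s^3 - 13*s^2 + 15*s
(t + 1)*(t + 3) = t^2 + 4*t + 3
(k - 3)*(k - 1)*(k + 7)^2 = k^4 + 10*k^3 - 4*k^2 - 154*k + 147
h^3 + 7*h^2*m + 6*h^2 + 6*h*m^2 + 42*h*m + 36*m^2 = (h + 6)*(h + m)*(h + 6*m)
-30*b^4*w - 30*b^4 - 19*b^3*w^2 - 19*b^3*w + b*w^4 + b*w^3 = (-5*b + w)*(2*b + w)*(3*b + w)*(b*w + b)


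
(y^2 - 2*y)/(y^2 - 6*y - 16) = y*(2 - y)/(-y^2 + 6*y + 16)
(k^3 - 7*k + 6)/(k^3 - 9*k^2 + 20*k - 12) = (k + 3)/(k - 6)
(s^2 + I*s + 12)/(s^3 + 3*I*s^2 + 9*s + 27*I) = (s + 4*I)/(s^2 + 6*I*s - 9)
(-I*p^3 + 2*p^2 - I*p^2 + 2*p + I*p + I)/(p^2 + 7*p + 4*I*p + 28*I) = (-I*p^3 + p^2*(2 - I) + p*(2 + I) + I)/(p^2 + p*(7 + 4*I) + 28*I)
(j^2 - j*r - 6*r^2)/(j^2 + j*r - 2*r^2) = (-j + 3*r)/(-j + r)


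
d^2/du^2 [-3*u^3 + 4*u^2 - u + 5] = 8 - 18*u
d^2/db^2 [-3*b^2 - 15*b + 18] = -6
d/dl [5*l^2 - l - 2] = 10*l - 1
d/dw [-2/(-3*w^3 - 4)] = -18*w^2/(3*w^3 + 4)^2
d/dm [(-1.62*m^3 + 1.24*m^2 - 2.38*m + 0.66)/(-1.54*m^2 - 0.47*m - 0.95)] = (2.4948*m^4 + 1.5228*m^3 + 0.369*m^2 - 0.3232*m + 2.5712)/(2.3716*m^4 + 1.4476*m^3 + 3.1469*m^2 + 0.893*m + 0.9025)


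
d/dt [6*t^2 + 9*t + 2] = 12*t + 9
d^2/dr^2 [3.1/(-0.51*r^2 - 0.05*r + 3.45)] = (1.61262*r^2 + 0.1581*r - 3.1*(1.02*r + 0.05)*(2.04*r + 0.1) - 10.9089)/(0.51*r^2 + 0.05*r - 3.45)^3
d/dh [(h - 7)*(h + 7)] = 2*h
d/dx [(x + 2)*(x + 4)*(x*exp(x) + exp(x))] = (x^3 + 10*x^2 + 28*x + 22)*exp(x)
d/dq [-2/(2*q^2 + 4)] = 2*q/(q^2 + 2)^2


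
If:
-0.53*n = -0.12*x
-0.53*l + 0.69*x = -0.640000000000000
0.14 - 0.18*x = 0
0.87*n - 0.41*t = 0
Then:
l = 2.22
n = 0.18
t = 0.37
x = 0.78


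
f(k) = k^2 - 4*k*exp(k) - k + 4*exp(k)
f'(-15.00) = -31.00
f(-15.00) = 240.00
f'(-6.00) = -12.94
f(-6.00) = 42.07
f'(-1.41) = -2.44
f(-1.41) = 5.75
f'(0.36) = -2.34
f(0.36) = 3.44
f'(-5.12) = -11.12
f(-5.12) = 31.48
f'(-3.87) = -8.42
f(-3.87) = 19.25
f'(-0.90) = -1.34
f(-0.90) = 4.80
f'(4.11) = -994.74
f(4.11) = -745.40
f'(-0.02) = -0.96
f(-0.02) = 4.02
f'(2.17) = -72.68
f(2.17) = -38.45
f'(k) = -4*k*exp(k) + 2*k - 1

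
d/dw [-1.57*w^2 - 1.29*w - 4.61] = -3.14*w - 1.29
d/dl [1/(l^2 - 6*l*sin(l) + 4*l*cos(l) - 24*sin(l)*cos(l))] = 2*(2*l*sin(l) + 3*l*cos(l) - l + 3*sin(l) - 2*cos(l) + 12*cos(2*l))/((l - 6*sin(l))^2*(l + 4*cos(l))^2)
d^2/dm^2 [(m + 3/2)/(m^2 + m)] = (-m*(m + 1)*(6*m + 5) + (2*m + 1)^2*(2*m + 3))/(m^3*(m + 1)^3)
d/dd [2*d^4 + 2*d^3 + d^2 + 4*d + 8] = 8*d^3 + 6*d^2 + 2*d + 4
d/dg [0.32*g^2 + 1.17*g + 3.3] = 0.64*g + 1.17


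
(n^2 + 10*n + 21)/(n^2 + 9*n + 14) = (n + 3)/(n + 2)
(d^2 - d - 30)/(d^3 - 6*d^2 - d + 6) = (d + 5)/(d^2 - 1)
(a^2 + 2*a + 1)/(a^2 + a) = (a + 1)/a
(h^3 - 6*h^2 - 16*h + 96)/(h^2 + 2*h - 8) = (h^2 - 10*h + 24)/(h - 2)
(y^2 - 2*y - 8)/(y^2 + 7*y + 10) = (y - 4)/(y + 5)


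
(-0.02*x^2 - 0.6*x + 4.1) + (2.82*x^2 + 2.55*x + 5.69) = 2.8*x^2 + 1.95*x + 9.79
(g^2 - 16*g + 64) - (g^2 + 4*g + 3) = 61 - 20*g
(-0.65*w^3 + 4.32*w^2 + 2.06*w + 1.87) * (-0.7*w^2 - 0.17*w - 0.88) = 0.455*w^5 - 2.9135*w^4 - 1.6044*w^3 - 5.4608*w^2 - 2.1307*w - 1.6456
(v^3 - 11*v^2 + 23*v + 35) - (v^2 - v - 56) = v^3 - 12*v^2 + 24*v + 91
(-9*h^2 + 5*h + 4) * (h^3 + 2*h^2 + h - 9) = -9*h^5 - 13*h^4 + 5*h^3 + 94*h^2 - 41*h - 36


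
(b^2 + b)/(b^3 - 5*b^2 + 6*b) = (b + 1)/(b^2 - 5*b + 6)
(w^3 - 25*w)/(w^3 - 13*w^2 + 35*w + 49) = w*(w^2 - 25)/(w^3 - 13*w^2 + 35*w + 49)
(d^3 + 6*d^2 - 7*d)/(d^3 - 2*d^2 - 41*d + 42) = d*(d + 7)/(d^2 - d - 42)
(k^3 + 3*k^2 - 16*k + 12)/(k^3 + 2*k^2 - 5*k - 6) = (k^2 + 5*k - 6)/(k^2 + 4*k + 3)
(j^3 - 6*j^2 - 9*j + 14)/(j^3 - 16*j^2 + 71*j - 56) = (j + 2)/(j - 8)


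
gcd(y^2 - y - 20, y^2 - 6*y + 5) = y - 5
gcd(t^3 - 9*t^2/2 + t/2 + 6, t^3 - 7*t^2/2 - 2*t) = t - 4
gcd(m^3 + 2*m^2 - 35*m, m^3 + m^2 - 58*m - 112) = m + 7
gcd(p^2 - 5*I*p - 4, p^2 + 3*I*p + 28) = p - 4*I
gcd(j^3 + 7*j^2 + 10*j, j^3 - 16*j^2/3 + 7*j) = j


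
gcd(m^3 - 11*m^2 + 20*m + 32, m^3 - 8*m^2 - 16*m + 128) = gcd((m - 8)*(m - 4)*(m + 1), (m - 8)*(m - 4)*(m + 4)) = m^2 - 12*m + 32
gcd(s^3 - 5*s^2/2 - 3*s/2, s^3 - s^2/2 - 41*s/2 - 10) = s + 1/2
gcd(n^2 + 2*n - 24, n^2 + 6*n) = n + 6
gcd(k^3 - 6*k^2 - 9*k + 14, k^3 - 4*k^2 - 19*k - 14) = k^2 - 5*k - 14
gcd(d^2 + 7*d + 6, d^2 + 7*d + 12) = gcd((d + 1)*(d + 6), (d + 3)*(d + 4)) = 1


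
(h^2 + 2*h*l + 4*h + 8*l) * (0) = 0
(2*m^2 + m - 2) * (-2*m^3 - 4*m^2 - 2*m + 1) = -4*m^5 - 10*m^4 - 4*m^3 + 8*m^2 + 5*m - 2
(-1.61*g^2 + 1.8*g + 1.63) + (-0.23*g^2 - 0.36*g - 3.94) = -1.84*g^2 + 1.44*g - 2.31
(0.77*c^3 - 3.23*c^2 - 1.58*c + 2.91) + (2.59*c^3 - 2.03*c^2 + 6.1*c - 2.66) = 3.36*c^3 - 5.26*c^2 + 4.52*c + 0.25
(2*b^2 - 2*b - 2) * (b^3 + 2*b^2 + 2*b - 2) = 2*b^5 + 2*b^4 - 2*b^3 - 12*b^2 + 4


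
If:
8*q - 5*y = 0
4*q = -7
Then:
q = -7/4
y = -14/5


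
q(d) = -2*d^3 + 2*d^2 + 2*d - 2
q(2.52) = -16.27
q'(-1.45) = -16.42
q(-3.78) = 127.04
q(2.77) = -23.62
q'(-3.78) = -98.85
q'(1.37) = -3.78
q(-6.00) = 490.00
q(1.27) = -0.33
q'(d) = -6*d^2 + 4*d + 2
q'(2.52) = -26.02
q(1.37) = -0.65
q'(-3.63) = -91.58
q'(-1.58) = -19.30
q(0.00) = -2.00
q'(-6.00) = -238.00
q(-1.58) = 7.72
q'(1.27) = -2.60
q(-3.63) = 112.76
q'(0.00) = 2.00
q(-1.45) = 5.40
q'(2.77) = -32.96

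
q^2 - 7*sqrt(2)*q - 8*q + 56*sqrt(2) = (q - 8)*(q - 7*sqrt(2))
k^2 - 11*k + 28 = (k - 7)*(k - 4)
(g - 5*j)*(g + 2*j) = g^2 - 3*g*j - 10*j^2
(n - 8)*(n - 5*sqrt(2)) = n^2 - 8*n - 5*sqrt(2)*n + 40*sqrt(2)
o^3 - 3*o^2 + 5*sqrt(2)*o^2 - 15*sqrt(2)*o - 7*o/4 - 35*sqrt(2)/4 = (o - 7/2)*(o + 1/2)*(o + 5*sqrt(2))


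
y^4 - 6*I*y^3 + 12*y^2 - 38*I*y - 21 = (y - 7*I)*(y - I)^2*(y + 3*I)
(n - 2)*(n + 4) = n^2 + 2*n - 8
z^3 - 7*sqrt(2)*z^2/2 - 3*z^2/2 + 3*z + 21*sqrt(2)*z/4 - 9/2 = (z - 3/2)*(z - 3*sqrt(2))*(z - sqrt(2)/2)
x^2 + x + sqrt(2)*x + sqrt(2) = (x + 1)*(x + sqrt(2))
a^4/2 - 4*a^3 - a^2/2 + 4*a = a*(a/2 + 1/2)*(a - 8)*(a - 1)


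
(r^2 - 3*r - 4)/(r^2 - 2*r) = (r^2 - 3*r - 4)/(r*(r - 2))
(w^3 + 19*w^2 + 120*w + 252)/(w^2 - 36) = (w^2 + 13*w + 42)/(w - 6)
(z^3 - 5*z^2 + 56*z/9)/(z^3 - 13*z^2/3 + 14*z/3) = (z - 8/3)/(z - 2)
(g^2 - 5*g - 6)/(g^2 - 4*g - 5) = (g - 6)/(g - 5)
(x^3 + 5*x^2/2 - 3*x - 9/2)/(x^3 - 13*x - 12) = (x - 3/2)/(x - 4)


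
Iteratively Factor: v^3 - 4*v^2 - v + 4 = (v - 1)*(v^2 - 3*v - 4) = (v - 4)*(v - 1)*(v + 1)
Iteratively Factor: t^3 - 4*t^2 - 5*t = (t + 1)*(t^2 - 5*t) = (t - 5)*(t + 1)*(t)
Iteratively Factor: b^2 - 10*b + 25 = (b - 5)*(b - 5)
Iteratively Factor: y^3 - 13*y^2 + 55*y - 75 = (y - 3)*(y^2 - 10*y + 25) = (y - 5)*(y - 3)*(y - 5)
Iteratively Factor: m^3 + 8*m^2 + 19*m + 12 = (m + 1)*(m^2 + 7*m + 12) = (m + 1)*(m + 4)*(m + 3)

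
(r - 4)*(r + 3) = r^2 - r - 12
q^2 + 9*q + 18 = (q + 3)*(q + 6)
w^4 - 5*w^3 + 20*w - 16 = (w - 4)*(w - 2)*(w - 1)*(w + 2)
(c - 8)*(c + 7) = c^2 - c - 56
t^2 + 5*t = t*(t + 5)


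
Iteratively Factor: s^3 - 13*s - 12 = (s - 4)*(s^2 + 4*s + 3) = (s - 4)*(s + 1)*(s + 3)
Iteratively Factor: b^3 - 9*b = (b)*(b^2 - 9) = b*(b + 3)*(b - 3)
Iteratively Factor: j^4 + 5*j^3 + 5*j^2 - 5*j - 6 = (j - 1)*(j^3 + 6*j^2 + 11*j + 6) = (j - 1)*(j + 2)*(j^2 + 4*j + 3) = (j - 1)*(j + 2)*(j + 3)*(j + 1)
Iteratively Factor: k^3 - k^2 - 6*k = (k - 3)*(k^2 + 2*k) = (k - 3)*(k + 2)*(k)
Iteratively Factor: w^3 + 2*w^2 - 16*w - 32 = (w - 4)*(w^2 + 6*w + 8) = (w - 4)*(w + 4)*(w + 2)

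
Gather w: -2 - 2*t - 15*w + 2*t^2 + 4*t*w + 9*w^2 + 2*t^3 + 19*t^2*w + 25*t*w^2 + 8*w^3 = 2*t^3 + 2*t^2 - 2*t + 8*w^3 + w^2*(25*t + 9) + w*(19*t^2 + 4*t - 15) - 2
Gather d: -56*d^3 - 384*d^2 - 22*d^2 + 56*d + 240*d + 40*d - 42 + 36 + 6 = -56*d^3 - 406*d^2 + 336*d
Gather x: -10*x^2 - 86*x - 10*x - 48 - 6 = -10*x^2 - 96*x - 54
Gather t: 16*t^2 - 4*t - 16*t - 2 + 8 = 16*t^2 - 20*t + 6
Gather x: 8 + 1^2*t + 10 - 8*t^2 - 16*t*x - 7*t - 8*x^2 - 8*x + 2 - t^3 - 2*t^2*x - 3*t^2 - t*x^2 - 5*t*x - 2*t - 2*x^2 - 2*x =-t^3 - 11*t^2 - 8*t + x^2*(-t - 10) + x*(-2*t^2 - 21*t - 10) + 20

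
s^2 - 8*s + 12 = (s - 6)*(s - 2)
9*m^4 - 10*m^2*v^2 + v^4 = (-3*m + v)*(-m + v)*(m + v)*(3*m + v)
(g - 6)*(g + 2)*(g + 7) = g^3 + 3*g^2 - 40*g - 84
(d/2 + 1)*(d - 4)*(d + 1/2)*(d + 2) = d^4/2 + d^3/4 - 6*d^2 - 11*d - 4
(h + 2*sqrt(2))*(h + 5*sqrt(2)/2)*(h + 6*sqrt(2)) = h^3 + 21*sqrt(2)*h^2/2 + 64*h + 60*sqrt(2)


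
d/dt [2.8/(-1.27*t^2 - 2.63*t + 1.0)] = (7.112*t + 7.364)/(1.27*t^2 + 2.63*t - 1.0)^2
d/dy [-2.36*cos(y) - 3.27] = 2.36*sin(y)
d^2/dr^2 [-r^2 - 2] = -2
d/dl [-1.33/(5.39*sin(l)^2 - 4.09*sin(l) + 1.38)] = (14.3374*sin(l) - 5.4397)*cos(l)/(5.39*sin(l)^2 - 4.09*sin(l) + 1.38)^2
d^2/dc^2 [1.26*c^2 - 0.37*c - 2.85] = 2.52000000000000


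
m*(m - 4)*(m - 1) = m^3 - 5*m^2 + 4*m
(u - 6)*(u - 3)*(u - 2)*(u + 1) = u^4 - 10*u^3 + 25*u^2 - 36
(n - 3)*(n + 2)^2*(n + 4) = n^4 + 5*n^3 - 4*n^2 - 44*n - 48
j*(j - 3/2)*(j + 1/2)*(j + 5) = j^4 + 4*j^3 - 23*j^2/4 - 15*j/4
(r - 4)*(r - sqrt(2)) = r^2 - 4*r - sqrt(2)*r + 4*sqrt(2)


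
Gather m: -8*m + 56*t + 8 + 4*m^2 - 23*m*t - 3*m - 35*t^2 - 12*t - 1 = 4*m^2 + m*(-23*t - 11) - 35*t^2 + 44*t + 7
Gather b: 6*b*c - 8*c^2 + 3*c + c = 6*b*c - 8*c^2 + 4*c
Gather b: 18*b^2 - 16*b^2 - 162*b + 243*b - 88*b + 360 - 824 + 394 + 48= 2*b^2 - 7*b - 22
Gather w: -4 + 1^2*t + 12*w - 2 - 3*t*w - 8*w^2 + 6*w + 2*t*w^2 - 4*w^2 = t + w^2*(2*t - 12) + w*(18 - 3*t) - 6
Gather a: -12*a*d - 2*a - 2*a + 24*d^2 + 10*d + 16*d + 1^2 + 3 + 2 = a*(-12*d - 4) + 24*d^2 + 26*d + 6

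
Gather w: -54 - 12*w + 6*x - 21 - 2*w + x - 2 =-14*w + 7*x - 77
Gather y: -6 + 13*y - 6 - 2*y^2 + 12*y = -2*y^2 + 25*y - 12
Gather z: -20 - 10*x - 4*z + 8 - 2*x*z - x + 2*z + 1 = -11*x + z*(-2*x - 2) - 11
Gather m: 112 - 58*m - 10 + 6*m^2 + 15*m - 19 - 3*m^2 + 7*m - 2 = 3*m^2 - 36*m + 81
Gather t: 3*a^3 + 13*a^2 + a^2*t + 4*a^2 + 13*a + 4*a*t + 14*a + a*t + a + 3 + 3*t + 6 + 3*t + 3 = 3*a^3 + 17*a^2 + 28*a + t*(a^2 + 5*a + 6) + 12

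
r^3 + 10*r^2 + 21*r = r*(r + 3)*(r + 7)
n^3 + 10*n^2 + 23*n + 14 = (n + 1)*(n + 2)*(n + 7)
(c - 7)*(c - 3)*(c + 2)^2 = c^4 - 6*c^3 - 15*c^2 + 44*c + 84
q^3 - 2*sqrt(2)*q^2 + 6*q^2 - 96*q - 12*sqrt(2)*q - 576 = (q + 6)*(q - 8*sqrt(2))*(q + 6*sqrt(2))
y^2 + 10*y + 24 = (y + 4)*(y + 6)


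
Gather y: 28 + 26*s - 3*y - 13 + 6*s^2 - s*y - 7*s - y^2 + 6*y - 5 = 6*s^2 + 19*s - y^2 + y*(3 - s) + 10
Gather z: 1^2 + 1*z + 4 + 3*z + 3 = 4*z + 8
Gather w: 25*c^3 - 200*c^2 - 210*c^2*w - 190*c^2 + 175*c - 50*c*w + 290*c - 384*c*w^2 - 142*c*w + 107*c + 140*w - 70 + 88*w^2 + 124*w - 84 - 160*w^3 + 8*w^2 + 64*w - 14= 25*c^3 - 390*c^2 + 572*c - 160*w^3 + w^2*(96 - 384*c) + w*(-210*c^2 - 192*c + 328) - 168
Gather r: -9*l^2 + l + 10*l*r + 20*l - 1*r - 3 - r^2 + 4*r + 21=-9*l^2 + 21*l - r^2 + r*(10*l + 3) + 18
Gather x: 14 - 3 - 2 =9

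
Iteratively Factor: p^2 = (p)*(p)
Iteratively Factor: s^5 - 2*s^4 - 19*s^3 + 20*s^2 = (s - 1)*(s^4 - s^3 - 20*s^2) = s*(s - 1)*(s^3 - s^2 - 20*s) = s^2*(s - 1)*(s^2 - s - 20) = s^2*(s - 5)*(s - 1)*(s + 4)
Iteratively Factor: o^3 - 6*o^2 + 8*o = (o - 4)*(o^2 - 2*o) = (o - 4)*(o - 2)*(o)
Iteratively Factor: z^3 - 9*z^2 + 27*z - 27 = (z - 3)*(z^2 - 6*z + 9) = (z - 3)^2*(z - 3)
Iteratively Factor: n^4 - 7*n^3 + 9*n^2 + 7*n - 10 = (n - 2)*(n^3 - 5*n^2 - n + 5) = (n - 5)*(n - 2)*(n^2 - 1) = (n - 5)*(n - 2)*(n - 1)*(n + 1)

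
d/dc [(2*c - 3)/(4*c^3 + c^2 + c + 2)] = (8*c^3 + 2*c^2 + 2*c - (2*c - 3)*(12*c^2 + 2*c + 1) + 4)/(4*c^3 + c^2 + c + 2)^2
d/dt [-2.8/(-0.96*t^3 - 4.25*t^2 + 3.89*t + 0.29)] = (-8.064*t^2 - 23.8*t + 10.892)/(0.96*t^3 + 4.25*t^2 - 3.89*t - 0.29)^2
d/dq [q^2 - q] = 2*q - 1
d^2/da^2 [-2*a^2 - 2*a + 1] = -4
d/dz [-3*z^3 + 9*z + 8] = 9 - 9*z^2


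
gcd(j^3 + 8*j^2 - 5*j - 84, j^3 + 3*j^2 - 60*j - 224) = j^2 + 11*j + 28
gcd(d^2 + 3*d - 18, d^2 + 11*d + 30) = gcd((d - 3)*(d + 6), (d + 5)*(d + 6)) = d + 6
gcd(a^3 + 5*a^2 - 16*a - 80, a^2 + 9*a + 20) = a^2 + 9*a + 20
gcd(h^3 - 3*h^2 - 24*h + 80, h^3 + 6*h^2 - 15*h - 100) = h^2 + h - 20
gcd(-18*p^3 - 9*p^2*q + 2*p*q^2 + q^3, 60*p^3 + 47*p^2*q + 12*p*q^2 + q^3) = 3*p + q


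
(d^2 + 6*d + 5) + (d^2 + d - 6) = 2*d^2 + 7*d - 1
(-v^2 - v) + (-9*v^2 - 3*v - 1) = -10*v^2 - 4*v - 1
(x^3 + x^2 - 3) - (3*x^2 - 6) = x^3 - 2*x^2 + 3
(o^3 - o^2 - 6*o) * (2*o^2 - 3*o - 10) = 2*o^5 - 5*o^4 - 19*o^3 + 28*o^2 + 60*o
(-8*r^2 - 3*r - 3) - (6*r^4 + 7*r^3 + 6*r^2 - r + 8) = -6*r^4 - 7*r^3 - 14*r^2 - 2*r - 11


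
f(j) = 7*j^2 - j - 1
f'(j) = 14*j - 1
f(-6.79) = 328.52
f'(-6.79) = -96.06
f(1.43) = 11.88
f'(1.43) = 19.02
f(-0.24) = -0.36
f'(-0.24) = -4.36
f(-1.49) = 16.03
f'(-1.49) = -21.86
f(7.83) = 420.33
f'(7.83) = 108.62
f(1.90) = 22.37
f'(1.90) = 25.60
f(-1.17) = 9.75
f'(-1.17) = -17.38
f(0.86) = 3.32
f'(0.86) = 11.04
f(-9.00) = 575.00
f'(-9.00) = -127.00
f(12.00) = 995.00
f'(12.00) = 167.00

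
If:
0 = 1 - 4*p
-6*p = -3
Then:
No Solution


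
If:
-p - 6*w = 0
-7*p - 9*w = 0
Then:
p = 0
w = 0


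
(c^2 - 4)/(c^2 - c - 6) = (c - 2)/(c - 3)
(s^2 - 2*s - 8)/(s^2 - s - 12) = (s + 2)/(s + 3)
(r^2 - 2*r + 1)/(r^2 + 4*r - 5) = (r - 1)/(r + 5)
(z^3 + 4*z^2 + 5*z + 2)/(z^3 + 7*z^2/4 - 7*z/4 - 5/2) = 4*(z + 1)/(4*z - 5)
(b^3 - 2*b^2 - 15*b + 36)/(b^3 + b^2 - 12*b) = (b - 3)/b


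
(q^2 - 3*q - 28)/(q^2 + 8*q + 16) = (q - 7)/(q + 4)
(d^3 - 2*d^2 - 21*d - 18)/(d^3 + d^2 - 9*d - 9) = (d - 6)/(d - 3)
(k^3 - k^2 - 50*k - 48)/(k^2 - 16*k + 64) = (k^2 + 7*k + 6)/(k - 8)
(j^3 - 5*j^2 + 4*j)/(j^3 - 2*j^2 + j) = (j - 4)/(j - 1)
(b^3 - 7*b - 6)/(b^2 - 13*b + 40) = (b^3 - 7*b - 6)/(b^2 - 13*b + 40)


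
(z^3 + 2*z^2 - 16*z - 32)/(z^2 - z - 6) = (z^2 - 16)/(z - 3)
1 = 1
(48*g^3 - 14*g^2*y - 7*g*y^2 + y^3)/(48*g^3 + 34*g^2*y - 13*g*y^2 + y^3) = (-6*g^2 + g*y + y^2)/(-6*g^2 - 5*g*y + y^2)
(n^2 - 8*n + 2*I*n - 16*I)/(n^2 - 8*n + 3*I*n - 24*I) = (n + 2*I)/(n + 3*I)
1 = 1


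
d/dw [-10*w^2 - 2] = -20*w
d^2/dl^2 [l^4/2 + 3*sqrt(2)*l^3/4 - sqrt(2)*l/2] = 3*l*(4*l + 3*sqrt(2))/2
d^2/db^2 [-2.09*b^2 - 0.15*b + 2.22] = -4.18000000000000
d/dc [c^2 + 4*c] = 2*c + 4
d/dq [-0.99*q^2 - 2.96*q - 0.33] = -1.98*q - 2.96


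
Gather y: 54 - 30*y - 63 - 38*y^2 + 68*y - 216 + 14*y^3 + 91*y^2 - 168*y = 14*y^3 + 53*y^2 - 130*y - 225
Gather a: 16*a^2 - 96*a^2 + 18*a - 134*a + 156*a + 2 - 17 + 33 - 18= -80*a^2 + 40*a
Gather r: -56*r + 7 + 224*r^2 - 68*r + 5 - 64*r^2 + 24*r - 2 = 160*r^2 - 100*r + 10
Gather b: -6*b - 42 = -6*b - 42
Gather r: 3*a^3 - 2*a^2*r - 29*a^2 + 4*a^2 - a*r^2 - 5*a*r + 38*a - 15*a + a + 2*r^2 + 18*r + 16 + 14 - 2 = 3*a^3 - 25*a^2 + 24*a + r^2*(2 - a) + r*(-2*a^2 - 5*a + 18) + 28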